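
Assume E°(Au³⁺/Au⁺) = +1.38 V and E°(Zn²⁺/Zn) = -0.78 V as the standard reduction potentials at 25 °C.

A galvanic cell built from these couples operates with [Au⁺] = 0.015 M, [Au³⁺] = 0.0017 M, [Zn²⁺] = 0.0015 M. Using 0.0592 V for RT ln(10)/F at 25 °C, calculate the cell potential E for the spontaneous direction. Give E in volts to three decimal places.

Au³⁺/Au⁺ is the cathode (higher E°), Zn²⁺/Zn the anode: E°cell = +1.38 − (-0.78) = +2.16 V, n = 2.
Overall: Au³⁺(aq) + Zn(s) → Au⁺(aq) + Zn²⁺(aq)
Q = [Au⁺]·[Zn²⁺] / ([Au³⁺]); log Q = -1.878.
E = E° − (0.0592/n) log Q = +2.16 − (0.0592/2)(-1.878) = +2.216 V.

+2.216 V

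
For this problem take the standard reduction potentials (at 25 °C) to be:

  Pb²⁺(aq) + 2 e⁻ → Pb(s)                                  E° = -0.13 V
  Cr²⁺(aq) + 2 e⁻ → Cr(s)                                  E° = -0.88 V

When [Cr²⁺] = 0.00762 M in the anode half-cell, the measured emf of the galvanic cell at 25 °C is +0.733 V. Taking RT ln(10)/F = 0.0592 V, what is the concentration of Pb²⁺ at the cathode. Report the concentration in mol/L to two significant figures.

0.0020 M

Pb²⁺/Pb is the cathode, Cr²⁺/Cr the anode: E°cell = +0.75 V, n = 2.
Overall reaction: Pb²⁺(aq) + Cr(s) → Pb(s) + Cr²⁺(aq); Q = [Cr²⁺]^1/[Pb²⁺]^1.
From E = E° − (0.0592/n) log Q: log Q = (E° − E)·n/0.0592 = (+0.75 − (+0.733))·2/0.0592 = 0.5743.
So 1·log[Pb²⁺] = 1·log(0.00762) − log Q = -2.1180 − (0.5743) = -2.6923; [Pb²⁺] = 10^(-2.6923) ≈ 0.0020 M.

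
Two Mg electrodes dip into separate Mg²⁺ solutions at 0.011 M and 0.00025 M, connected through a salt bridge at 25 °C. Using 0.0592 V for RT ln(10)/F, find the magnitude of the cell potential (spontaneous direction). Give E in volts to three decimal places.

For a concentration cell E°cell = 0. The 0.011 M side is the cathode (reduction is favoured where [Mg²⁺] is higher).
With n = 2, E = −(0.0592/2) log([Mg²⁺]ₐₙ/[Mg²⁺]꜀ₐₜ) = −(0.0592/2) log(0.00025/0.011) = −(0.0592/2)(-1.643) = +0.049 V.

+0.049 V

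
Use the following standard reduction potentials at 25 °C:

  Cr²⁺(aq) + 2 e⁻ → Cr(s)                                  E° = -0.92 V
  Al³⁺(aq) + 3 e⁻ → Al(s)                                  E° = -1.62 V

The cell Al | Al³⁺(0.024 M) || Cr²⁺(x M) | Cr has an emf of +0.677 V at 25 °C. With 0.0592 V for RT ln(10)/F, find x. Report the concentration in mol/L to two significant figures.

Cr²⁺/Cr is the cathode, Al³⁺/Al the anode: E°cell = +0.70 V, n = 6.
Overall reaction: 3 Cr²⁺(aq) + 2 Al(s) → 3 Cr(s) + 2 Al³⁺(aq); Q = [Al³⁺]^2/[Cr²⁺]^3.
From E = E° − (0.0592/n) log Q: log Q = (E° − E)·n/0.0592 = (+0.70 − (+0.677))·6/0.0592 = 2.3311.
So 3·log[Cr²⁺] = 2·log(0.024) − log Q = -3.2396 − (2.3311) = -5.5707; log[Cr²⁺] = -5.5707 / 3 = -1.8569; [Cr²⁺] = 10^(-1.8569) ≈ 0.014 M.

0.014 M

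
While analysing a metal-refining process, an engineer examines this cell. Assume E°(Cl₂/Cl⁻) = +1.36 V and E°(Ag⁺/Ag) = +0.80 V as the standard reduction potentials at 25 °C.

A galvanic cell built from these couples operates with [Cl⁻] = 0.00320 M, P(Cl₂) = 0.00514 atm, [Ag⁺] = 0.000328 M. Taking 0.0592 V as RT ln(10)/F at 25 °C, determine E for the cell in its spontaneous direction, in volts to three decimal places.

+0.846 V

Cl₂/Cl⁻ is the cathode (higher E°), Ag⁺/Ag the anode: E°cell = +1.36 − (+0.80) = +0.56 V, n = 2.
Overall: Cl₂(g) + 2 Ag(s) → 2 Cl⁻(aq) + 2 Ag⁺(aq)
Q = [Cl⁻]^2·[Ag⁺]^2 / (P(Cl₂)); log Q = -9.669.
E = E° − (0.0592/n) log Q = +0.56 − (0.0592/2)(-9.669) = +0.846 V.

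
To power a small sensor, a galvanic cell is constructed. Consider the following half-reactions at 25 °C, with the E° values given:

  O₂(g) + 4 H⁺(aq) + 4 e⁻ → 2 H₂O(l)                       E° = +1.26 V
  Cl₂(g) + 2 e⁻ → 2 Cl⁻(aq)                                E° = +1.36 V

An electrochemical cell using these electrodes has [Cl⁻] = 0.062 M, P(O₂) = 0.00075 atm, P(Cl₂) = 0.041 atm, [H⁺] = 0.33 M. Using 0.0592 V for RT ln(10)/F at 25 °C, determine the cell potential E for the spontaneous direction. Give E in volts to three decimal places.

+0.205 V

Cl₂/Cl⁻ is the cathode (higher E°), O₂/H₂O the anode: E°cell = +1.36 − (+1.26) = +0.10 V, n = 4.
Overall: 2 Cl₂(g) + 2 H₂O(l) → 4 Cl⁻(aq) + O₂(g) + 4 H⁺(aq)
Q = [Cl⁻]^4·P(O₂)·[H⁺]^4 / (P(Cl₂)^2); log Q = -7.107.
E = E° − (0.0592/n) log Q = +0.10 − (0.0592/4)(-7.107) = +0.205 V.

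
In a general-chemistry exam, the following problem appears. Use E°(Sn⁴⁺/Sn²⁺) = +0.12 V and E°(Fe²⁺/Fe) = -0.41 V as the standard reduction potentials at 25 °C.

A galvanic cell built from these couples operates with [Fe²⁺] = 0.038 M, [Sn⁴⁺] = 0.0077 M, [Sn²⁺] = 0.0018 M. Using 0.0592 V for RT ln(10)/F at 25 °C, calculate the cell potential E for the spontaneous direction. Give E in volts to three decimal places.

+0.591 V

Sn⁴⁺/Sn²⁺ is the cathode (higher E°), Fe²⁺/Fe the anode: E°cell = +0.12 − (-0.41) = +0.53 V, n = 2.
Overall: Sn⁴⁺(aq) + Fe(s) → Sn²⁺(aq) + Fe²⁺(aq)
Q = [Sn²⁺]·[Fe²⁺] / ([Sn⁴⁺]); log Q = -2.051.
E = E° − (0.0592/n) log Q = +0.53 − (0.0592/2)(-2.051) = +0.591 V.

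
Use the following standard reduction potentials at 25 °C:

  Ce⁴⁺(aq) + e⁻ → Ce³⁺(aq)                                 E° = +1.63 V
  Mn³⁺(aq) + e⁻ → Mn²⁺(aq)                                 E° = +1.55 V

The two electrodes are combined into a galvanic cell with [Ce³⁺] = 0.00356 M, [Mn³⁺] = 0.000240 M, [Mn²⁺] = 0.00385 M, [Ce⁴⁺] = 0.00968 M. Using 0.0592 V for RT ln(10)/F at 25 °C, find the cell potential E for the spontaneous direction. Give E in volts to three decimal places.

+0.177 V

Ce⁴⁺/Ce³⁺ is the cathode (higher E°), Mn³⁺/Mn²⁺ the anode: E°cell = +1.63 − (+1.55) = +0.08 V, n = 1.
Overall: Ce⁴⁺(aq) + Mn²⁺(aq) → Ce³⁺(aq) + Mn³⁺(aq)
Q = [Ce³⁺]·[Mn³⁺] / ([Ce⁴⁺]·[Mn²⁺]); log Q = -1.640.
E = E° − (0.0592/n) log Q = +0.08 − (0.0592/1)(-1.640) = +0.177 V.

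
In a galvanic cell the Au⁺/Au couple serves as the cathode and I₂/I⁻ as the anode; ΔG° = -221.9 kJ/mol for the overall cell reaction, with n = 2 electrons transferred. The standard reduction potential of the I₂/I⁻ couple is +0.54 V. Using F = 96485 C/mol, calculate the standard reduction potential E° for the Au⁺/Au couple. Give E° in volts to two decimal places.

+1.69 V

E°cell = −ΔG°/(nF) = −(-221.9×10³)/((2)(96485)) = +1.150 V.
Since Au⁺/Au is the cathode and I₂/I⁻ the anode, E°cell = E°(Au⁺/Au) − E°(I₂/I⁻).
So E°(Au⁺/Au) = E°cell + E°(I₂/I⁻) = +1.150 + (+0.54) = +1.69 V.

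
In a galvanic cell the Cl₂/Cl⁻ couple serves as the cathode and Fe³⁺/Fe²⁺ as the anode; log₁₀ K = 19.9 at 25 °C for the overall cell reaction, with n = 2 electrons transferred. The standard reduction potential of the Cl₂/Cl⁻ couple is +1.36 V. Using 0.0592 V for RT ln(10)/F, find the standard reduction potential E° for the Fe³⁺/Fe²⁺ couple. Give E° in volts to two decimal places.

+0.77 V

E°cell = (0.0592/n)·log K = (0.0592/2)(19.9) = +0.589 V.
Since Cl₂/Cl⁻ is the cathode and Fe³⁺/Fe²⁺ the anode, E°cell = E°(Cl₂/Cl⁻) − E°(Fe³⁺/Fe²⁺).
So E°(Fe³⁺/Fe²⁺) = E°(Cl₂/Cl⁻) − E°cell = (+1.36) − (+0.589) = +0.77 V.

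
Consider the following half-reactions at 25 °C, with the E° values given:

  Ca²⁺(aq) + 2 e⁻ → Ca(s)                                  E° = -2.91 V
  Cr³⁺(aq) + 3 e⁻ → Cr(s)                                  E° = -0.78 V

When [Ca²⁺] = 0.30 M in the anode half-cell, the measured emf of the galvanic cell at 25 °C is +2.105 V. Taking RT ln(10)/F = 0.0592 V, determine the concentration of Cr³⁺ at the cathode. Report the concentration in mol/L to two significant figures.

0.0089 M

Cr³⁺/Cr is the cathode, Ca²⁺/Ca the anode: E°cell = +2.13 V, n = 6.
Overall reaction: 2 Cr³⁺(aq) + 3 Ca(s) → 2 Cr(s) + 3 Ca²⁺(aq); Q = [Ca²⁺]^3/[Cr³⁺]^2.
From E = E° − (0.0592/n) log Q: log Q = (E° − E)·n/0.0592 = (+2.13 − (+2.105))·6/0.0592 = 2.5338.
So 2·log[Cr³⁺] = 3·log(0.3) − log Q = -1.5686 − (2.5338) = -4.1024; log[Cr³⁺] = -4.1024 / 2 = -2.0512; [Cr³⁺] = 10^(-2.0512) ≈ 0.0089 M.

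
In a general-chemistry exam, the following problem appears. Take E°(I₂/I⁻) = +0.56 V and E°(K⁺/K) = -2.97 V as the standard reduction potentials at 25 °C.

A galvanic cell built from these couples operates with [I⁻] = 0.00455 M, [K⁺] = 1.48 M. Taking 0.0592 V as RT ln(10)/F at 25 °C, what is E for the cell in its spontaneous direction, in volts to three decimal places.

+3.659 V

I₂/I⁻ is the cathode (higher E°), K⁺/K the anode: E°cell = +0.56 − (-2.97) = +3.53 V, n = 2.
Overall: I₂(s) + 2 K(s) → 2 I⁻(aq) + 2 K⁺(aq)
Q = [I⁻]^2·[K⁺]^2; log Q = -4.343.
E = E° − (0.0592/n) log Q = +3.53 − (0.0592/2)(-4.343) = +3.659 V.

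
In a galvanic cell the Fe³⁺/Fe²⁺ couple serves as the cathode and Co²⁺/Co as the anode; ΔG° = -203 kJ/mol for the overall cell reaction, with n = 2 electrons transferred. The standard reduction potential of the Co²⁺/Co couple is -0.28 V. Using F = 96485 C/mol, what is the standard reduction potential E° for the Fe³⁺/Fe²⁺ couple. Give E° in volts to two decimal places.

+0.77 V

E°cell = −ΔG°/(nF) = −(-203×10³)/((2)(96485)) = +1.052 V.
Since Fe³⁺/Fe²⁺ is the cathode and Co²⁺/Co the anode, E°cell = E°(Fe³⁺/Fe²⁺) − E°(Co²⁺/Co).
So E°(Fe³⁺/Fe²⁺) = E°cell + E°(Co²⁺/Co) = +1.052 + (-0.28) = +0.77 V.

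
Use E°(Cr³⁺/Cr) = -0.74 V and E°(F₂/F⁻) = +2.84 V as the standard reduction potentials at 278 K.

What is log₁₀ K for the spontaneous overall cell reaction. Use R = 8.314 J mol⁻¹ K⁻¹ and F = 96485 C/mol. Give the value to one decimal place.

Cathode: F₂/F⁻; anode: Cr³⁺/Cr. E°cell = (+2.84) − (-0.74) = +3.58 V, with n = 6.
ΔG° = −nFE° = −RT ln K, so ln K = nFE°/(RT) = (6)(96485)(+3.58) / ((8.314)(278)) = 896.684.
log₁₀ K = 896.684 / ln 10 = 389.4.

389.4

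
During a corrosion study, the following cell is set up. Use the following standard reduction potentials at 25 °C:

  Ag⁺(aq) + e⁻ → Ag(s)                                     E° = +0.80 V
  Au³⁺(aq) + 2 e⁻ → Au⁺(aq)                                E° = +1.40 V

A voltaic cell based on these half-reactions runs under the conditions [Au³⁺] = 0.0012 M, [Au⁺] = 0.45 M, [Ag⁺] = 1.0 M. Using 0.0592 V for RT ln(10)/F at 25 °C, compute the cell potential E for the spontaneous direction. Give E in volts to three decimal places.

Au³⁺/Au⁺ is the cathode (higher E°), Ag⁺/Ag the anode: E°cell = +1.40 − (+0.80) = +0.60 V, n = 2.
Overall: Au³⁺(aq) + 2 Ag(s) → Au⁺(aq) + 2 Ag⁺(aq)
Q = [Au⁺]·[Ag⁺]^2 / ([Au³⁺]); log Q = 2.574.
E = E° − (0.0592/n) log Q = +0.60 − (0.0592/2)(2.574) = +0.524 V.

+0.524 V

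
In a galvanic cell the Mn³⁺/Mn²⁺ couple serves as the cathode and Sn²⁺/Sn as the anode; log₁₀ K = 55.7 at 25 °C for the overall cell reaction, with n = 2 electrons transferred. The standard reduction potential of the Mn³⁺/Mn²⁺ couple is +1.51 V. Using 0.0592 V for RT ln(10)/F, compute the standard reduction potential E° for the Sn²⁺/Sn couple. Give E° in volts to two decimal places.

E°cell = (0.0592/n)·log K = (0.0592/2)(55.7) = +1.649 V.
Since Mn³⁺/Mn²⁺ is the cathode and Sn²⁺/Sn the anode, E°cell = E°(Mn³⁺/Mn²⁺) − E°(Sn²⁺/Sn).
So E°(Sn²⁺/Sn) = E°(Mn³⁺/Mn²⁺) − E°cell = (+1.51) − (+1.649) = -0.14 V.

-0.14 V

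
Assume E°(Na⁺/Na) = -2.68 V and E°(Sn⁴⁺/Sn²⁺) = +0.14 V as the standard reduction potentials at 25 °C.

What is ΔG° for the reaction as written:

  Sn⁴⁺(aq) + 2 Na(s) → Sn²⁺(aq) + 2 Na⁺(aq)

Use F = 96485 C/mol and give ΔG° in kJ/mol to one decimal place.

-544.2 kJ/mol

As written, Sn⁴⁺/Sn²⁺ is reduced (cathode) and Na⁺/Na is oxidised (anode), so E°cell = (+0.14) − (-2.68) = +2.82 V.
Balancing electrons gives n = 2.
ΔG° = −nFE° = −(2)(96485)(+2.82) = -544,175 J = -544.2 kJ/mol.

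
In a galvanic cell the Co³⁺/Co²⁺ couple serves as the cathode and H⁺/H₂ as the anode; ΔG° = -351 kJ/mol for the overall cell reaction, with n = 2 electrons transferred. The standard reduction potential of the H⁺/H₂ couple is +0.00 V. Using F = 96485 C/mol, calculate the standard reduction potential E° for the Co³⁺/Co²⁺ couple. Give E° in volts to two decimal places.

+1.82 V

E°cell = −ΔG°/(nF) = −(-351×10³)/((2)(96485)) = +1.819 V.
Since Co³⁺/Co²⁺ is the cathode and H⁺/H₂ the anode, E°cell = E°(Co³⁺/Co²⁺) − E°(H⁺/H₂).
So E°(Co³⁺/Co²⁺) = E°cell + E°(H⁺/H₂) = +1.819 + (+0.00) = +1.82 V.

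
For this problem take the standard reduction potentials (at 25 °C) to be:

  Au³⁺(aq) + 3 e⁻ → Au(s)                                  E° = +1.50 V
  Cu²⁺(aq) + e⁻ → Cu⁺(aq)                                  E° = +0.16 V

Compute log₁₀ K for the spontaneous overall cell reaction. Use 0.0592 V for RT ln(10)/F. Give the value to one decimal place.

Cathode: Au³⁺/Au; anode: Cu²⁺/Cu⁺. E°cell = +1.34 V, n = 3.
log K = nE°cell / 0.0592 = (3)(+1.34) / 0.0592 = 67.9.

67.9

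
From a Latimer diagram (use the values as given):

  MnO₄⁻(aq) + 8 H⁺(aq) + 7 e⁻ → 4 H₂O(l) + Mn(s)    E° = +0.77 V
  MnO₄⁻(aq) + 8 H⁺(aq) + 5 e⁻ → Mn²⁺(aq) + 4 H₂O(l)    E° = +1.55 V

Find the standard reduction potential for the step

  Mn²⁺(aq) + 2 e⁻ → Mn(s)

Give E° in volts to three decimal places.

-1.180 V

Sequential free energies add, so n₃E°₃ = n₁E°₁ + n₂E°₂.
With n₃ = 7, and the known step contributing 5×(+1.55) V, the unknown satisfies 2·E° = 7×(+0.77) − 5×(+1.55) = -2.360.
E° = -2.360 / 2 = -1.180 V.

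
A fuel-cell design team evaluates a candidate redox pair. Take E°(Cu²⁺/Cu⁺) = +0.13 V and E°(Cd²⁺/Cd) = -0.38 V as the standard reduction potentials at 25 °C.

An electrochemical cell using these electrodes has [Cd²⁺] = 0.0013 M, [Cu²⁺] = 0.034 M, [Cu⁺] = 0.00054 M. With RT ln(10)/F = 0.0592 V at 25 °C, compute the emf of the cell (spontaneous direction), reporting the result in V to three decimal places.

+0.702 V

Cu²⁺/Cu⁺ is the cathode (higher E°), Cd²⁺/Cd the anode: E°cell = +0.13 − (-0.38) = +0.51 V, n = 2.
Overall: 2 Cu²⁺(aq) + Cd(s) → 2 Cu⁺(aq) + Cd²⁺(aq)
Q = [Cu⁺]^2·[Cd²⁺] / ([Cu²⁺]^2); log Q = -6.484.
E = E° − (0.0592/n) log Q = +0.51 − (0.0592/2)(-6.484) = +0.702 V.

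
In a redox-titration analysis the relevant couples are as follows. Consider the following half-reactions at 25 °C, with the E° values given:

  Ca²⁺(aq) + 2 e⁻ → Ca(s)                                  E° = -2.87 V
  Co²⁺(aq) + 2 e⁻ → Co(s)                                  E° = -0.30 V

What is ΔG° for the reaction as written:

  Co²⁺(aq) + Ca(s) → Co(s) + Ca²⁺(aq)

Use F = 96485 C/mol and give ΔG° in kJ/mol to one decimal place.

As written, Co²⁺/Co is reduced (cathode) and Ca²⁺/Ca is oxidised (anode), so E°cell = (-0.30) − (-2.87) = +2.57 V.
Balancing electrons gives n = 2.
ΔG° = −nFE° = −(2)(96485)(+2.57) = -495,933 J = -495.9 kJ/mol.

-495.9 kJ/mol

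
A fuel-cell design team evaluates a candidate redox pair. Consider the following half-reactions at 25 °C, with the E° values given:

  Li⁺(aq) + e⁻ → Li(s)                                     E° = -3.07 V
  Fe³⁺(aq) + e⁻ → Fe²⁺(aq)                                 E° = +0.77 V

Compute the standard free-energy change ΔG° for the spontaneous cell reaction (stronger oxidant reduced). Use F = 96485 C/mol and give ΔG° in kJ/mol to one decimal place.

-370.5 kJ/mol

Fe³⁺/Fe²⁺ (E° = +0.77 V) is the cathode; Li⁺/Li (E° = -3.07 V) is the anode, so E°cell = +3.84 V.
Balancing electrons gives n = 1 (lcm of 1 and 1).
ΔG° = −nFE° = −(1)(96485)(+3.84) = -370,502 J = -370.5 kJ/mol.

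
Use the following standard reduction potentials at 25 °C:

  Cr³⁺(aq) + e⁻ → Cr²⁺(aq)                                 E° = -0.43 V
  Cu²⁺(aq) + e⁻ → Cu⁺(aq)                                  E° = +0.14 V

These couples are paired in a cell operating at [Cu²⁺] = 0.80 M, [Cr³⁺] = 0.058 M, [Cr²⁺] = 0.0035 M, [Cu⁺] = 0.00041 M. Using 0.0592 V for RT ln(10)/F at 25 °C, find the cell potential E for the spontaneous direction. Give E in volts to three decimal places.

Cu²⁺/Cu⁺ is the cathode (higher E°), Cr³⁺/Cr²⁺ the anode: E°cell = +0.14 − (-0.43) = +0.57 V, n = 1.
Overall: Cu²⁺(aq) + Cr²⁺(aq) → Cu⁺(aq) + Cr³⁺(aq)
Q = [Cu⁺]·[Cr³⁺] / ([Cu²⁺]·[Cr²⁺]); log Q = -2.071.
E = E° − (0.0592/n) log Q = +0.57 − (0.0592/1)(-2.071) = +0.693 V.

+0.693 V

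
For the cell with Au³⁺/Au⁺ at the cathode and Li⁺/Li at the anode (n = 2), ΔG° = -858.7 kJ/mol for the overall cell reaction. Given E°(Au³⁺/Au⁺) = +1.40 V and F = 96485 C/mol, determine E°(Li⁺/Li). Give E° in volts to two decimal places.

-3.05 V

E°cell = −ΔG°/(nF) = −(-858.7×10³)/((2)(96485)) = +4.450 V.
Since Au³⁺/Au⁺ is the cathode and Li⁺/Li the anode, E°cell = E°(Au³⁺/Au⁺) − E°(Li⁺/Li).
So E°(Li⁺/Li) = E°(Au³⁺/Au⁺) − E°cell = (+1.40) − (+4.450) = -3.05 V.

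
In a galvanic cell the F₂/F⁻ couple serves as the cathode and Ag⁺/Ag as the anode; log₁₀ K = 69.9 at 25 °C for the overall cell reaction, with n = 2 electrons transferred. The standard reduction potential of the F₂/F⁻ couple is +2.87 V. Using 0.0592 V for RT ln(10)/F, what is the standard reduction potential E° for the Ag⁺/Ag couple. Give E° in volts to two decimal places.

E°cell = (0.0592/n)·log K = (0.0592/2)(69.9) = +2.069 V.
Since F₂/F⁻ is the cathode and Ag⁺/Ag the anode, E°cell = E°(F₂/F⁻) − E°(Ag⁺/Ag).
So E°(Ag⁺/Ag) = E°(F₂/F⁻) − E°cell = (+2.87) − (+2.069) = +0.80 V.

+0.80 V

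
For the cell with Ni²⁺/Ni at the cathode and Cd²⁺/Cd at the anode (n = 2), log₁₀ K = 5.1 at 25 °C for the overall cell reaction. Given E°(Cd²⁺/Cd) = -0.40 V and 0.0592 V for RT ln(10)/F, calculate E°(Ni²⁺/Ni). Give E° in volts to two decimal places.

E°cell = (0.0592/n)·log K = (0.0592/2)(5.1) = +0.151 V.
Since Ni²⁺/Ni is the cathode and Cd²⁺/Cd the anode, E°cell = E°(Ni²⁺/Ni) − E°(Cd²⁺/Cd).
So E°(Ni²⁺/Ni) = E°cell + E°(Cd²⁺/Cd) = +0.151 + (-0.40) = -0.25 V.

-0.25 V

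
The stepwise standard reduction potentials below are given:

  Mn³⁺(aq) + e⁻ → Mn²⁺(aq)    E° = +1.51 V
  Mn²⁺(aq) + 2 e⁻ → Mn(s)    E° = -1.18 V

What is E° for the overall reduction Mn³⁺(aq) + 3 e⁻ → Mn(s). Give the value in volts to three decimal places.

Since ΔG° = −nFE° is additive over sequential reductions, n₃E°₃ = n₁E°₁ + n₂E°₂.
E°₃ = (1×+1.51 + 2×-1.18) / 3 = (-0.850) / 3 = -0.283 V.
E° values themselves are not directly additive — weighting by electron count is essential.

-0.283 V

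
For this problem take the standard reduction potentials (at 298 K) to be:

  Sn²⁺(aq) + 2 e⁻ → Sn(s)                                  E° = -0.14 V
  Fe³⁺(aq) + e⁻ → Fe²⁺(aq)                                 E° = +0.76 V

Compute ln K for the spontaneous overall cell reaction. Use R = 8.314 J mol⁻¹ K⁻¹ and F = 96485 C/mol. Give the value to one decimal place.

Cathode: Fe³⁺/Fe²⁺; anode: Sn²⁺/Sn. E°cell = (+0.76) − (-0.14) = +0.90 V, with n = 2.
ΔG° = −nFE° = −RT ln K, so ln K = nFE°/(RT) = (2)(96485)(+0.90) / ((8.314)(298)) = 70.098.

70.1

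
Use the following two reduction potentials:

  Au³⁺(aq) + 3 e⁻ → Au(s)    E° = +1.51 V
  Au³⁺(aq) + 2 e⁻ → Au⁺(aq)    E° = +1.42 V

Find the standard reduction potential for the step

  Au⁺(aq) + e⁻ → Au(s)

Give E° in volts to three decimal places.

Sequential free energies add, so n₃E°₃ = n₁E°₁ + n₂E°₂.
With n₃ = 3, and the known step contributing 2×(+1.42) V, the unknown satisfies 1·E° = 3×(+1.51) − 2×(+1.42) = +1.690.
E° = +1.690 / 1 = +1.690 V.

+1.690 V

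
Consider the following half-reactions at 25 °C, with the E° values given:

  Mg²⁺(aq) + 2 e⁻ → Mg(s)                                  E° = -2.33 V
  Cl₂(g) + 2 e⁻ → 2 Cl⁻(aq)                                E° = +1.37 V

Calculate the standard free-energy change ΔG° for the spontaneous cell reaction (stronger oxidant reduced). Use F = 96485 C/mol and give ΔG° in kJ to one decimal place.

Cl₂/Cl⁻ (E° = +1.37 V) is the cathode; Mg²⁺/Mg (E° = -2.33 V) is the anode, so E°cell = +3.70 V.
Balancing electrons gives n = 2 (lcm of 2 and 2).
ΔG° = −nFE° = −(2)(96485)(+3.70) = -713,989 J = -714.0 kJ.

-714.0 kJ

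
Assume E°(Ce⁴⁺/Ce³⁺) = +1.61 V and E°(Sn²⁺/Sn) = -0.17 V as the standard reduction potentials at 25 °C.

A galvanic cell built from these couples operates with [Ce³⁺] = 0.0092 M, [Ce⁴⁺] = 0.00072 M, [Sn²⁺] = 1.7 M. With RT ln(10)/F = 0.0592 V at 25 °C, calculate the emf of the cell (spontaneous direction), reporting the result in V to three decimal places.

+1.708 V

Ce⁴⁺/Ce³⁺ is the cathode (higher E°), Sn²⁺/Sn the anode: E°cell = +1.61 − (-0.17) = +1.78 V, n = 2.
Overall: 2 Ce⁴⁺(aq) + Sn(s) → 2 Ce³⁺(aq) + Sn²⁺(aq)
Q = [Ce³⁺]^2·[Sn²⁺] / ([Ce⁴⁺]^2); log Q = 2.443.
E = E° − (0.0592/n) log Q = +1.78 − (0.0592/2)(2.443) = +1.708 V.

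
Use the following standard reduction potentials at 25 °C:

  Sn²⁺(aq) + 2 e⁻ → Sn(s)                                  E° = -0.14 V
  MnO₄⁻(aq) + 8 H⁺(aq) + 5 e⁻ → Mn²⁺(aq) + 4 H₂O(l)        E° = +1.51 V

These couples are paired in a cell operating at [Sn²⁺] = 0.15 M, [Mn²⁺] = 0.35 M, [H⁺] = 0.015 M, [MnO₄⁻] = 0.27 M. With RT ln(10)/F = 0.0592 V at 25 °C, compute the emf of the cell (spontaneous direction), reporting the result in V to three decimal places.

+1.500 V

MnO₄⁻/Mn²⁺ is the cathode (higher E°), Sn²⁺/Sn the anode: E°cell = +1.51 − (-0.14) = +1.65 V, n = 10.
Overall: 2 MnO₄⁻(aq) + 16 H⁺(aq) + 5 Sn(s) → 2 Mn²⁺(aq) + 8 H₂O(l) + 5 Sn²⁺(aq)
Q = [Mn²⁺]^2·[Sn²⁺]^5 / ([MnO₄⁻]^2·[H⁺]^16); log Q = 25.288.
E = E° − (0.0592/n) log Q = +1.65 − (0.0592/10)(25.288) = +1.500 V.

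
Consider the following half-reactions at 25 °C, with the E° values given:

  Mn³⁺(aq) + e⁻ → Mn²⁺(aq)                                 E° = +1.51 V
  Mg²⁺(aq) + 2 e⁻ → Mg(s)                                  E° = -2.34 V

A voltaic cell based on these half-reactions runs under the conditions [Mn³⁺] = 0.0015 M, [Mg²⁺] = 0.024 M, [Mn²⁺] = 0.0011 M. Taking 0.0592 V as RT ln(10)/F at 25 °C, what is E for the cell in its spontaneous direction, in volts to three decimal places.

Mn³⁺/Mn²⁺ is the cathode (higher E°), Mg²⁺/Mg the anode: E°cell = +1.51 − (-2.34) = +3.85 V, n = 2.
Overall: 2 Mn³⁺(aq) + Mg(s) → 2 Mn²⁺(aq) + Mg²⁺(aq)
Q = [Mn²⁺]^2·[Mg²⁺] / ([Mn³⁺]^2); log Q = -1.889.
E = E° − (0.0592/n) log Q = +3.85 − (0.0592/2)(-1.889) = +3.906 V.

+3.906 V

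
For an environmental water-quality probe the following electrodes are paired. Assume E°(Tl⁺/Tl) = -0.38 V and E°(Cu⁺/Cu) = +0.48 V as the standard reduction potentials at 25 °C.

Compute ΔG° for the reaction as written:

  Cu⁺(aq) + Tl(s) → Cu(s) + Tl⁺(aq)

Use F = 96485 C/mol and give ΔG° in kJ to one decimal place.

As written, Cu⁺/Cu is reduced (cathode) and Tl⁺/Tl is oxidised (anode), so E°cell = (+0.48) − (-0.38) = +0.86 V.
Balancing electrons gives n = 1.
ΔG° = −nFE° = −(1)(96485)(+0.86) = -82,977 J = -83.0 kJ.

-83.0 kJ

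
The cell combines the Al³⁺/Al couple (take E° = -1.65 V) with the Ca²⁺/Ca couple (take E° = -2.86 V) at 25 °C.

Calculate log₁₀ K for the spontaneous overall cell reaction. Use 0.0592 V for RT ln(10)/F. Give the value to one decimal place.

122.6

Cathode: Al³⁺/Al; anode: Ca²⁺/Ca. E°cell = +1.21 V, n = 6.
log K = nE°cell / 0.0592 = (6)(+1.21) / 0.0592 = 122.6.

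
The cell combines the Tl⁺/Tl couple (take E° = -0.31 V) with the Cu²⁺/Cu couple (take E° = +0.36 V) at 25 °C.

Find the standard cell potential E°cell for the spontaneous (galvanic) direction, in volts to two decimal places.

+0.67 V

The Cu²⁺/Cu couple has the higher reduction potential, so it is the cathode; Tl⁺/Tl is oxidised at the anode.
E°cell = E°(cathode) − E°(anode) = (+0.36) − (-0.31) = +0.67 V.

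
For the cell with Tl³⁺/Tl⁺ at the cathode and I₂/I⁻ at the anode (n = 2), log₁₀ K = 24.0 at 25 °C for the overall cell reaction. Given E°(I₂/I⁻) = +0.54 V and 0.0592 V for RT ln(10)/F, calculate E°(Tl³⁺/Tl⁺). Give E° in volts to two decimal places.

+1.25 V

E°cell = (0.0592/n)·log K = (0.0592/2)(24.0) = +0.710 V.
Since Tl³⁺/Tl⁺ is the cathode and I₂/I⁻ the anode, E°cell = E°(Tl³⁺/Tl⁺) − E°(I₂/I⁻).
So E°(Tl³⁺/Tl⁺) = E°cell + E°(I₂/I⁻) = +0.710 + (+0.54) = +1.25 V.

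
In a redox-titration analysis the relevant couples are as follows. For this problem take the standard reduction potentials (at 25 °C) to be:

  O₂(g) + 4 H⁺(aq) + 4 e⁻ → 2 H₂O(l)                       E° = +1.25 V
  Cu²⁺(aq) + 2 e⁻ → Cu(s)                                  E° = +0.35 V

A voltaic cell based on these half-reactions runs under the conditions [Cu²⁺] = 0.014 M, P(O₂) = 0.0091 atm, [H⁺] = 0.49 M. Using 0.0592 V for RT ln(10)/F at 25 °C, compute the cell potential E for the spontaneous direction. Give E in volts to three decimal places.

+0.906 V

O₂/H₂O is the cathode (higher E°), Cu²⁺/Cu the anode: E°cell = +1.25 − (+0.35) = +0.90 V, n = 4.
Overall: O₂(g) + 4 H⁺(aq) + 2 Cu(s) → 2 H₂O(l) + 2 Cu²⁺(aq)
Q = [Cu²⁺]^2 / (P(O₂)·[H⁺]^4); log Q = -0.428.
E = E° − (0.0592/n) log Q = +0.90 − (0.0592/4)(-0.428) = +0.906 V.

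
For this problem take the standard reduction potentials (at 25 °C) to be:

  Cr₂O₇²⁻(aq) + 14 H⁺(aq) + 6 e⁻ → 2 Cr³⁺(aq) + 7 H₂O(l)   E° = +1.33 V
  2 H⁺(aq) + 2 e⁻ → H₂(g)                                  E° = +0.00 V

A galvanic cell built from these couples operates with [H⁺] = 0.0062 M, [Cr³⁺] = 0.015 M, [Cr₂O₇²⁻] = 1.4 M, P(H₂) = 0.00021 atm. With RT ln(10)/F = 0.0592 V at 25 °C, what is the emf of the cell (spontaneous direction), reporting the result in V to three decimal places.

+1.084 V

Cr₂O₇²⁻/Cr³⁺ is the cathode (higher E°), H⁺/H₂ the anode: E°cell = +1.33 − (+0.00) = +1.33 V, n = 6.
Overall: Cr₂O₇²⁻(aq) + 8 H⁺(aq) + 3 H₂(g) → 2 Cr³⁺(aq) + 7 H₂O(l)
Q = [Cr³⁺]^2 / ([Cr₂O₇²⁻]·[H⁺]^8·P(H₂)^3); log Q = 24.900.
E = E° − (0.0592/n) log Q = +1.33 − (0.0592/6)(24.900) = +1.084 V.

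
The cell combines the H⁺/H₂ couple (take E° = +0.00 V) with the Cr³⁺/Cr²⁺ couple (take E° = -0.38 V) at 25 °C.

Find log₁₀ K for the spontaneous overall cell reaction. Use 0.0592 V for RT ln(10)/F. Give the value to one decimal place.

12.8

Cathode: H⁺/H₂; anode: Cr³⁺/Cr²⁺. E°cell = +0.38 V, n = 2.
log K = nE°cell / 0.0592 = (2)(+0.38) / 0.0592 = 12.8.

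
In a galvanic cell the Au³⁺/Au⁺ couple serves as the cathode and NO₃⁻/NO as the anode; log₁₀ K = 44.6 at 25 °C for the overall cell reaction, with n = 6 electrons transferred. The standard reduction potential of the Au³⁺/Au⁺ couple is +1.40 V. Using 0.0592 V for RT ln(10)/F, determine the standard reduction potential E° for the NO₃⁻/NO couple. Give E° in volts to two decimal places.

+0.96 V

E°cell = (0.0592/n)·log K = (0.0592/6)(44.6) = +0.440 V.
Since Au³⁺/Au⁺ is the cathode and NO₃⁻/NO the anode, E°cell = E°(Au³⁺/Au⁺) − E°(NO₃⁻/NO).
So E°(NO₃⁻/NO) = E°(Au³⁺/Au⁺) − E°cell = (+1.40) − (+0.440) = +0.96 V.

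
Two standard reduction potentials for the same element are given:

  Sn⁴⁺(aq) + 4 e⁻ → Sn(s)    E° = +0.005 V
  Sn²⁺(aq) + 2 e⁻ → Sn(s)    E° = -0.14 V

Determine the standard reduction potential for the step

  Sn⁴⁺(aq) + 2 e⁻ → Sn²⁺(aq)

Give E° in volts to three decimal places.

Sequential free energies add, so n₃E°₃ = n₁E°₁ + n₂E°₂.
With n₃ = 4, and the known step contributing 2×(-0.14) V, the unknown satisfies 2·E° = 4×(+0.005) − 2×(-0.14) = +0.300.
E° = +0.300 / 2 = +0.150 V.

+0.150 V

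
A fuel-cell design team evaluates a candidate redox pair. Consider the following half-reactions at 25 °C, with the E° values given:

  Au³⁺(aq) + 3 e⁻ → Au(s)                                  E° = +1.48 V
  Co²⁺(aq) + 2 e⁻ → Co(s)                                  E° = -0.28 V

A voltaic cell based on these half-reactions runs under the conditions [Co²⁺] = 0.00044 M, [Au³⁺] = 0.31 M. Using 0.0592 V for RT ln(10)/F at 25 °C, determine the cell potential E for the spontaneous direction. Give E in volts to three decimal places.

+1.849 V

Au³⁺/Au is the cathode (higher E°), Co²⁺/Co the anode: E°cell = +1.48 − (-0.28) = +1.76 V, n = 6.
Overall: 2 Au³⁺(aq) + 3 Co(s) → 2 Au(s) + 3 Co²⁺(aq)
Q = [Co²⁺]^3 / ([Au³⁺]^2); log Q = -9.052.
E = E° − (0.0592/n) log Q = +1.76 − (0.0592/6)(-9.052) = +1.849 V.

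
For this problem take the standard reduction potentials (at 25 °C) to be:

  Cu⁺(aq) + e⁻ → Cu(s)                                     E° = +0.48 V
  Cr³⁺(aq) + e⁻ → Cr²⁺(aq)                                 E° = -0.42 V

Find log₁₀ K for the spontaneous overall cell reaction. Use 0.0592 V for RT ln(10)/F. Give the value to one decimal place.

Cathode: Cu⁺/Cu; anode: Cr³⁺/Cr²⁺. E°cell = +0.90 V, n = 1.
log K = nE°cell / 0.0592 = (1)(+0.90) / 0.0592 = 15.2.

15.2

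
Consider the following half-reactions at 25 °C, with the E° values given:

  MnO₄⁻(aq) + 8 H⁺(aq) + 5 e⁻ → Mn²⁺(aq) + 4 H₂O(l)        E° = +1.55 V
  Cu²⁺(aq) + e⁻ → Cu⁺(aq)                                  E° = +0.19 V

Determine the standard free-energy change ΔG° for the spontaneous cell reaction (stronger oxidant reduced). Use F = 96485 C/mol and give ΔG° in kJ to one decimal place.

-656.1 kJ

MnO₄⁻/Mn²⁺ (E° = +1.55 V) is the cathode; Cu²⁺/Cu⁺ (E° = +0.19 V) is the anode, so E°cell = +1.36 V.
Balancing electrons gives n = 5 (lcm of 5 and 1).
ΔG° = −nFE° = −(5)(96485)(+1.36) = -656,098 J = -656.1 kJ.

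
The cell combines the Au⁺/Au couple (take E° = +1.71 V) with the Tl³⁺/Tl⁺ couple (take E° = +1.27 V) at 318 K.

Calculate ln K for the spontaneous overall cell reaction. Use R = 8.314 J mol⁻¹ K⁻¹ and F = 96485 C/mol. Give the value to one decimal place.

32.1

Cathode: Au⁺/Au; anode: Tl³⁺/Tl⁺. E°cell = (+1.71) − (+1.27) = +0.44 V, with n = 2.
ΔG° = −nFE° = −RT ln K, so ln K = nFE°/(RT) = (2)(96485)(+0.44) / ((8.314)(318)) = 32.115.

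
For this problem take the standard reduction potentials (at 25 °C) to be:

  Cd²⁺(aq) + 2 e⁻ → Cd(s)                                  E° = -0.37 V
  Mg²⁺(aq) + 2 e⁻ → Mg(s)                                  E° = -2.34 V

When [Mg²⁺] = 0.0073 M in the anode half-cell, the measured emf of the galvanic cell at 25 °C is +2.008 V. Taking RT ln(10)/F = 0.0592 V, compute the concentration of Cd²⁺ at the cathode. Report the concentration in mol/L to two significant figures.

Cd²⁺/Cd is the cathode, Mg²⁺/Mg the anode: E°cell = +1.97 V, n = 2.
Overall reaction: Cd²⁺(aq) + Mg(s) → Cd(s) + Mg²⁺(aq); Q = [Mg²⁺]^1/[Cd²⁺]^1.
From E = E° − (0.0592/n) log Q: log Q = (E° − E)·n/0.0592 = (+1.97 − (+2.008))·2/0.0592 = -1.2838.
So 1·log[Cd²⁺] = 1·log(0.0073) − log Q = -2.1367 − (-1.2838) = -0.8529; [Cd²⁺] = 10^(-0.8529) ≈ 0.14 M.

0.14 M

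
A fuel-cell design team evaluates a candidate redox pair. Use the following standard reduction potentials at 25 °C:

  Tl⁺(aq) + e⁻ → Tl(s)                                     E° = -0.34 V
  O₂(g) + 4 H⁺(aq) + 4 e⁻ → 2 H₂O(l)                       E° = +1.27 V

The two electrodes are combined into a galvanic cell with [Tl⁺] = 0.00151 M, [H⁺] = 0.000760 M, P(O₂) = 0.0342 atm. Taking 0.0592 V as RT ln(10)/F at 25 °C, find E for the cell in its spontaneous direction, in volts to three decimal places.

+1.571 V

O₂/H₂O is the cathode (higher E°), Tl⁺/Tl the anode: E°cell = +1.27 − (-0.34) = +1.61 V, n = 4.
Overall: O₂(g) + 4 H⁺(aq) + 4 Tl(s) → 2 H₂O(l) + 4 Tl⁺(aq)
Q = [Tl⁺]^4 / (P(O₂)·[H⁺]^4); log Q = 2.659.
E = E° − (0.0592/n) log Q = +1.61 − (0.0592/4)(2.659) = +1.571 V.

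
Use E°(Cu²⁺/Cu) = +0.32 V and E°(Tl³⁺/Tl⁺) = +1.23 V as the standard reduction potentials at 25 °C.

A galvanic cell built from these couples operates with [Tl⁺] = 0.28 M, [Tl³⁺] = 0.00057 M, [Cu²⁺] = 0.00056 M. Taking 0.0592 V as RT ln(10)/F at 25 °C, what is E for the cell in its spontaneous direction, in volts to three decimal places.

+0.927 V

Tl³⁺/Tl⁺ is the cathode (higher E°), Cu²⁺/Cu the anode: E°cell = +1.23 − (+0.32) = +0.91 V, n = 2.
Overall: Tl³⁺(aq) + Cu(s) → Tl⁺(aq) + Cu²⁺(aq)
Q = [Tl⁺]·[Cu²⁺] / ([Tl³⁺]); log Q = -0.561.
E = E° − (0.0592/n) log Q = +0.91 − (0.0592/2)(-0.561) = +0.927 V.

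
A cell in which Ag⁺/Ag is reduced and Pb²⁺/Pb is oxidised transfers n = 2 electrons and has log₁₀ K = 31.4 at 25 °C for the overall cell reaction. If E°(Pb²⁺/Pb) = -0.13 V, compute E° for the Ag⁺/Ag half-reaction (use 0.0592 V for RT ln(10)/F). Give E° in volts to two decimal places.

+0.80 V

E°cell = (0.0592/n)·log K = (0.0592/2)(31.4) = +0.929 V.
Since Ag⁺/Ag is the cathode and Pb²⁺/Pb the anode, E°cell = E°(Ag⁺/Ag) − E°(Pb²⁺/Pb).
So E°(Ag⁺/Ag) = E°cell + E°(Pb²⁺/Pb) = +0.929 + (-0.13) = +0.80 V.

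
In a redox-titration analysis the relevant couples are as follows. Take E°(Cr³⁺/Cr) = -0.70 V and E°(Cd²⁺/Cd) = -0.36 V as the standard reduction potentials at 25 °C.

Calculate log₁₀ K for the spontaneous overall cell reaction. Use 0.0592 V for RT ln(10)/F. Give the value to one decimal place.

Cathode: Cd²⁺/Cd; anode: Cr³⁺/Cr. E°cell = +0.34 V, n = 6.
log K = nE°cell / 0.0592 = (6)(+0.34) / 0.0592 = 34.5.

34.5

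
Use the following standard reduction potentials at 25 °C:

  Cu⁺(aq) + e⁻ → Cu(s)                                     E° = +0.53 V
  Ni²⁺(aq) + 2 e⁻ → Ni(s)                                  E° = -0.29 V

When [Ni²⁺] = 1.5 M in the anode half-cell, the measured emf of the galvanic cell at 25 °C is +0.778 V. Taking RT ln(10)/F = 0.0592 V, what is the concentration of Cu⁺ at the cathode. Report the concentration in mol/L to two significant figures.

Cu⁺/Cu is the cathode, Ni²⁺/Ni the anode: E°cell = +0.82 V, n = 2.
Overall reaction: 2 Cu⁺(aq) + Ni(s) → 2 Cu(s) + Ni²⁺(aq); Q = [Ni²⁺]^1/[Cu⁺]^2.
From E = E° − (0.0592/n) log Q: log Q = (E° − E)·n/0.0592 = (+0.82 − (+0.778))·2/0.0592 = 1.4189.
So 2·log[Cu⁺] = 1·log(1.5) − log Q = 0.1761 − (1.4189) = -1.2428; log[Cu⁺] = -1.2428 / 2 = -0.6214; [Cu⁺] = 10^(-0.6214) ≈ 0.24 M.

0.24 M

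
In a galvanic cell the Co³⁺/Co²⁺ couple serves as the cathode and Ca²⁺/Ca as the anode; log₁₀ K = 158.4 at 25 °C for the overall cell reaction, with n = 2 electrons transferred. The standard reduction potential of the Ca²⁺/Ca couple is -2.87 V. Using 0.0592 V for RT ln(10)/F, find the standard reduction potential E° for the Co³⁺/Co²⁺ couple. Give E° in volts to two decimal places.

+1.82 V

E°cell = (0.0592/n)·log K = (0.0592/2)(158.4) = +4.689 V.
Since Co³⁺/Co²⁺ is the cathode and Ca²⁺/Ca the anode, E°cell = E°(Co³⁺/Co²⁺) − E°(Ca²⁺/Ca).
So E°(Co³⁺/Co²⁺) = E°cell + E°(Ca²⁺/Ca) = +4.689 + (-2.87) = +1.82 V.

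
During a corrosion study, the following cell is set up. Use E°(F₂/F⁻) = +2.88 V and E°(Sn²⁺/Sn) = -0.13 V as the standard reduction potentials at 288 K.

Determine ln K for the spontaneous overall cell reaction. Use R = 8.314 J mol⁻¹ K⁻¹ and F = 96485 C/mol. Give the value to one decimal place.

242.6

Cathode: F₂/F⁻; anode: Sn²⁺/Sn. E°cell = (+2.88) − (-0.13) = +3.01 V, with n = 2.
ΔG° = −nFE° = −RT ln K, so ln K = nFE°/(RT) = (2)(96485)(+3.01) / ((8.314)(288)) = 242.579.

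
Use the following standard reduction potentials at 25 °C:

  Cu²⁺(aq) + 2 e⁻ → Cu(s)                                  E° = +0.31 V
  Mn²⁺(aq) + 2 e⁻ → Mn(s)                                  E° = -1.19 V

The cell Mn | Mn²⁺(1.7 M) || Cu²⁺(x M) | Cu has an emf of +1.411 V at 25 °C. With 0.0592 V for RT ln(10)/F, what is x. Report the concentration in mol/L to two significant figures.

0.0017 M

Cu²⁺/Cu is the cathode, Mn²⁺/Mn the anode: E°cell = +1.50 V, n = 2.
Overall reaction: Cu²⁺(aq) + Mn(s) → Cu(s) + Mn²⁺(aq); Q = [Mn²⁺]^1/[Cu²⁺]^1.
From E = E° − (0.0592/n) log Q: log Q = (E° − E)·n/0.0592 = (+1.50 − (+1.411))·2/0.0592 = 3.0068.
So 1·log[Cu²⁺] = 1·log(1.7) − log Q = 0.2304 − (3.0068) = -2.7764; [Cu²⁺] = 10^(-2.7764) ≈ 0.0017 M.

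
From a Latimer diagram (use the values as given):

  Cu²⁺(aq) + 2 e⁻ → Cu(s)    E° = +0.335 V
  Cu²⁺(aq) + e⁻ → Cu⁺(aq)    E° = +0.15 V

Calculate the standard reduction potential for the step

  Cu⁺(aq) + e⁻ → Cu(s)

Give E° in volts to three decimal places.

+0.520 V

Sequential free energies add, so n₃E°₃ = n₁E°₁ + n₂E°₂.
With n₃ = 2, and the known step contributing 1×(+0.15) V, the unknown satisfies 1·E° = 2×(+0.335) − 1×(+0.15) = +0.520.
E° = +0.520 / 1 = +0.520 V.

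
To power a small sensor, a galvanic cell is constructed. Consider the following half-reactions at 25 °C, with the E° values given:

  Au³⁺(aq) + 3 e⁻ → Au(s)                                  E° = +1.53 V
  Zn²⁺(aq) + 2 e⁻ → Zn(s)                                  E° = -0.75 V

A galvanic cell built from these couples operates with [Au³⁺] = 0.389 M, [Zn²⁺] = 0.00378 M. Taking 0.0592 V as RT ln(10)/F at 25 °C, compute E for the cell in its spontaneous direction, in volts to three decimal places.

+2.344 V

Au³⁺/Au is the cathode (higher E°), Zn²⁺/Zn the anode: E°cell = +1.53 − (-0.75) = +2.28 V, n = 6.
Overall: 2 Au³⁺(aq) + 3 Zn(s) → 2 Au(s) + 3 Zn²⁺(aq)
Q = [Zn²⁺]^3 / ([Au³⁺]^2); log Q = -6.447.
E = E° − (0.0592/n) log Q = +2.28 − (0.0592/6)(-6.447) = +2.344 V.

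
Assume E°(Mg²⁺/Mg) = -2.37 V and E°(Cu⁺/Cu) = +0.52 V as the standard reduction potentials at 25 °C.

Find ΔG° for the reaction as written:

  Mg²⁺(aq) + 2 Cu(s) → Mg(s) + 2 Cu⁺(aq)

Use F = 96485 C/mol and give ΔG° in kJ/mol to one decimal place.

As written, Mg²⁺/Mg is reduced (cathode) and Cu⁺/Cu is oxidised (anode), so E°cell = (-2.37) − (+0.52) = -2.89 V.
Balancing electrons gives n = 2.
ΔG° = −nFE° = −(2)(96485)(-2.89) = 557,683 J = +557.7 kJ/mol.

+557.7 kJ/mol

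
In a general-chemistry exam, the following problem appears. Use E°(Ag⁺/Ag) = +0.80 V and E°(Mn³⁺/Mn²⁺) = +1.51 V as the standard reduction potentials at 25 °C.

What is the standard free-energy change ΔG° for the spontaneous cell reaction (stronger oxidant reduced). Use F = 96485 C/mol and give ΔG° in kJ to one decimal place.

Mn³⁺/Mn²⁺ (E° = +1.51 V) is the cathode; Ag⁺/Ag (E° = +0.80 V) is the anode, so E°cell = +0.71 V.
Balancing electrons gives n = 1 (lcm of 1 and 1).
ΔG° = −nFE° = −(1)(96485)(+0.71) = -68,504 J = -68.5 kJ.

-68.5 kJ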